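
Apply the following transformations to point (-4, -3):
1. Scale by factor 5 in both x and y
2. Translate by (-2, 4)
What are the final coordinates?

Step 1: Scale (-4, -3) by 5 → (-20, -15)
Step 2: Translate by (-2, 4) → (-22, -11)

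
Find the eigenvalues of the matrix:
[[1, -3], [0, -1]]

Characteristic equation: det(A - λI) = 0
λ² - (trace)λ + (det) = 0
trace = 1 + -1 = 0, det = (1)(-1) - (-3)(0) = -1
λ² - (0)λ + (-1) = 0
λ = (0 ± √((0)² - 4·(-1))) / 2 = (0 ± √4) / 2
Solving: λ = -1, 1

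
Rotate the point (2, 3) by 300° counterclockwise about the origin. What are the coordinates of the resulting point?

Rotation matrix for 300°: [[cos 300°, -sin 300°], [sin 300°, cos 300°]] ≈ [[0.500000, 0.866025], [-0.866025, 0.500000]]
[[0.500000, 0.866025], [-0.866025, 0.500000]] × [2, 3]ᵀ ≈ [3.5981, -0.2321]ᵀ
Result: (3.5981, -0.2321)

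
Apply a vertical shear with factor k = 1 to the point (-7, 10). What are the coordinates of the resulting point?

Shear matrix for vertical shear with factor k = 1:
[[1, 0], [1, 1]]
Result: (-7, 10) → (-7, 3)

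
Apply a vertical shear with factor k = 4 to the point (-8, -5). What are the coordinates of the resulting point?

Shear matrix for vertical shear with factor k = 4:
[[1, 0], [4, 1]]
Result: (-8, -5) → (-8, -37)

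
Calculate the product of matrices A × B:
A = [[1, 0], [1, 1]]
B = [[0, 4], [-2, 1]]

Matrix multiplication:
C[0][0] = 1×0 + 0×-2 = 0
C[0][1] = 1×4 + 0×1 = 4
C[1][0] = 1×0 + 1×-2 = -2
C[1][1] = 1×4 + 1×1 = 5
Result: [[0, 4], [-2, 5]]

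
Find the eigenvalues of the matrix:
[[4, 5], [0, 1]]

Characteristic equation: det(A - λI) = 0
λ² - (trace)λ + (det) = 0
trace = 4 + 1 = 5, det = (4)(1) - (5)(0) = 4
λ² - (5)λ + (4) = 0
λ = (5 ± √((5)² - 4·(4))) / 2 = (5 ± √9) / 2
Solving: λ = 1, 4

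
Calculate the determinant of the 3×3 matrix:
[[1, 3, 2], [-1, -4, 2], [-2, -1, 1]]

Expansion along first row:
det = 1·det([[-4,2],[-1,1]]) - 3·det([[-1,2],[-2,1]]) + 2·det([[-1,-4],[-2,-1]])
    = 1·(-4·1 - 2·-1) - 3·(-1·1 - 2·-2) + 2·(-1·-1 - -4·-2)
    = 1·-2 - 3·3 + 2·-7
    = -2 + -9 + -14 = -25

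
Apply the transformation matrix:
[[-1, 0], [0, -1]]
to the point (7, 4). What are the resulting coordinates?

Matrix multiplication:
[[-1, 0], [0, -1]] × [7, 4]ᵀ
= [(-1)(7) + (0)(4), (0)(7) + (-1)(4)]ᵀ
= [-7, -4]ᵀ
Result: (-7, -4)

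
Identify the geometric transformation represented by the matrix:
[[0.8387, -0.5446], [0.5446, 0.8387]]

This matrix represents: rotation by 33° counterclockwise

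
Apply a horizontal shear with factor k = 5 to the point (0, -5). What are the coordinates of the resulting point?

Shear matrix for horizontal shear with factor k = 5:
[[1, 5], [0, 1]]
Result: (0, -5) → (-25, -5)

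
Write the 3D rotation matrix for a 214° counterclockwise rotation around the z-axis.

Rotation matrix for counterclockwise 214° around z-axis:
cos(214°) = -0.8290, sin(214°) = -0.5592
Result: [[-0.8290, 0.5592, 0], [-0.5592, -0.8290, 0], [0, 0, 1]]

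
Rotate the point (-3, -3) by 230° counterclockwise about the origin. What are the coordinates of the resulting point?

Rotation matrix for 230°: [[cos 230°, -sin 230°], [sin 230°, cos 230°]] ≈ [[-0.642788, 0.766044], [-0.766044, -0.642788]]
[[-0.642788, 0.766044], [-0.766044, -0.642788]] × [-3, -3]ᵀ ≈ [-0.3698, 4.2265]ᵀ
Result: (-0.3698, 4.2265)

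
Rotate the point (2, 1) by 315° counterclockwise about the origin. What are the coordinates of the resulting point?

Rotation matrix for 315°: [[cos 315°, -sin 315°], [sin 315°, cos 315°]] ≈ [[0.707107, 0.707107], [-0.707107, 0.707107]]
[[0.707107, 0.707107], [-0.707107, 0.707107]] × [2, 1]ᵀ ≈ [2.1213, -0.7071]ᵀ
Result: (2.1213, -0.7071)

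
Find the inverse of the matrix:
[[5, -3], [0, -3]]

For [[a,b],[c,d]], inverse = (1/det)·[[d,-b],[-c,a]]
det = (5)(-3) - (-3)(0) = -15 - 0 = -15
Inverse = (1/-15)·[[-3, 3], [0, 5]]
= [[1/5, -1/5], [0, -1/3]]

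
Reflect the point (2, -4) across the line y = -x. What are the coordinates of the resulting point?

Reflection across line y = -x: (2, -4) → (4, -2)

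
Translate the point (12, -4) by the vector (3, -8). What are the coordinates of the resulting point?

Translation by (3, -8) (homogeneous matrix [[1, 0, 3], [0, 1, -8], [0, 0, 1]]):
x' = 12 + 3 = 15
y' = -4 + -8 = -12
Result: (15, -12)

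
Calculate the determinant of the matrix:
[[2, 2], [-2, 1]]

For a 2×2 matrix [[a, b], [c, d]], det = ad - bc
det = (2)(1) - (2)(-2) = 2 - -4 = 6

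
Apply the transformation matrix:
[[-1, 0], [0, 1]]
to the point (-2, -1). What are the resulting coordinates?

Matrix multiplication:
[[-1, 0], [0, 1]] × [-2, -1]ᵀ
= [(-1)(-2) + (0)(-1), (0)(-2) + (1)(-1)]ᵀ
= [2, -1]ᵀ
Result: (2, -1)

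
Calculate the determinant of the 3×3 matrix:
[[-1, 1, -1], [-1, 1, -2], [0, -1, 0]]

Expansion along first row:
det = -1·det([[1,-2],[-1,0]]) - 1·det([[-1,-2],[0,0]]) + -1·det([[-1,1],[0,-1]])
    = -1·(1·0 - -2·-1) - 1·(-1·0 - -2·0) + -1·(-1·-1 - 1·0)
    = -1·-2 - 1·0 + -1·1
    = 2 + 0 + -1 = 1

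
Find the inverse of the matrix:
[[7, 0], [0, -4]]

For [[a,b],[c,d]], inverse = (1/det)·[[d,-b],[-c,a]]
det = (7)(-4) - (0)(0) = -28 - 0 = -28
Inverse = (1/-28)·[[-4, 0], [0, 7]]
= [[1/7, 0], [0, -1/4]]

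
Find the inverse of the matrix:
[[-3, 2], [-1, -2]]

For [[a,b],[c,d]], inverse = (1/det)·[[d,-b],[-c,a]]
det = (-3)(-2) - (2)(-1) = 6 - -2 = 8
Inverse = (1/8)·[[-2, -2], [1, -3]]
= [[-1/4, -1/4], [1/8, -3/8]]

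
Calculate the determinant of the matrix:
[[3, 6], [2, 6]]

For a 2×2 matrix [[a, b], [c, d]], det = ad - bc
det = (3)(6) - (6)(2) = 18 - 12 = 6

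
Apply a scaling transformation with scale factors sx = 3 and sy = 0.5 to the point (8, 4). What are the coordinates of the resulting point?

Scaling matrix:
[[3, 0], [0, 0.50]]
Result: (8 × 3, 4 × 0.5) = (24, 2)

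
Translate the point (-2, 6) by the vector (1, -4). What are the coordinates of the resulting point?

Translation by (1, -4) (homogeneous matrix [[1, 0, 1], [0, 1, -4], [0, 0, 1]]):
x' = -2 + 1 = -1
y' = 6 + -4 = 2
Result: (-1, 2)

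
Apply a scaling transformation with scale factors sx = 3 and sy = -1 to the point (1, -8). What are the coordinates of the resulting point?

Scaling matrix:
[[3, 0], [0, -1]]
Result: (1 × 3, -8 × -1) = (3, 8)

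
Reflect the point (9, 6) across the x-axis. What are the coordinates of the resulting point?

Reflection across x-axis: (9, 6) → (9, -6)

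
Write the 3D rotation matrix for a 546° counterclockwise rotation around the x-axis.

Rotation matrix for counterclockwise 546° around x-axis:
cos(546°) = -0.9945, sin(546°) = -0.1045
Result: [[1, 0, 0], [0, -0.9945, 0.1045], [0, -0.1045, -0.9945]]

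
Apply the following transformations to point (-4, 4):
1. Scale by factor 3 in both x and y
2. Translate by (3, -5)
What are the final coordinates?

Step 1: Scale (-4, 4) by 3 → (-12, 12)
Step 2: Translate by (3, -5) → (-9, 7)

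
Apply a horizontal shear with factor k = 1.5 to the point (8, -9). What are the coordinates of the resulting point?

Shear matrix for horizontal shear with factor k = 1.5:
[[1, 1.50], [0, 1]]
Result: (8, -9) → (-5.5, -9)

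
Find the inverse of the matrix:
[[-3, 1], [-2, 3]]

For [[a,b],[c,d]], inverse = (1/det)·[[d,-b],[-c,a]]
det = (-3)(3) - (1)(-2) = -9 - -2 = -7
Inverse = (1/-7)·[[3, -1], [2, -3]]
= [[-3/7, 1/7], [-2/7, 3/7]]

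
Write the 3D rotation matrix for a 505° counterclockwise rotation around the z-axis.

Rotation matrix for counterclockwise 505° around z-axis:
cos(505°) = -0.8192, sin(505°) = 0.5736
Result: [[-0.8192, -0.5736, 0], [0.5736, -0.8192, 0], [0, 0, 1]]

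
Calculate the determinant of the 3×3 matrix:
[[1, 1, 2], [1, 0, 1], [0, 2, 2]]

Expansion along first row:
det = 1·det([[0,1],[2,2]]) - 1·det([[1,1],[0,2]]) + 2·det([[1,0],[0,2]])
    = 1·(0·2 - 1·2) - 1·(1·2 - 1·0) + 2·(1·2 - 0·0)
    = 1·-2 - 1·2 + 2·2
    = -2 + -2 + 4 = 0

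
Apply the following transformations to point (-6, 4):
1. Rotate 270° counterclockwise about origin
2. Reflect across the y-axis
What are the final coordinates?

Step 1: Rotate 270° → (4, 6)
Step 2: Reflect across y-axis → (-4, 6)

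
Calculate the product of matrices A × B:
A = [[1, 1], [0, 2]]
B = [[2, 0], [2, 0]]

Matrix multiplication:
C[0][0] = 1×2 + 1×2 = 4
C[0][1] = 1×0 + 1×0 = 0
C[1][0] = 0×2 + 2×2 = 4
C[1][1] = 0×0 + 2×0 = 0
Result: [[4, 0], [4, 0]]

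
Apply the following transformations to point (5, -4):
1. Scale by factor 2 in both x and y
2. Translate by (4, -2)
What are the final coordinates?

Step 1: Scale (5, -4) by 2 → (10, -8)
Step 2: Translate by (4, -2) → (14, -10)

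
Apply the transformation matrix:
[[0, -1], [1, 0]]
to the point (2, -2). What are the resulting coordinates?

Matrix multiplication:
[[0, -1], [1, 0]] × [2, -2]ᵀ
= [(0)(2) + (-1)(-2), (1)(2) + (0)(-2)]ᵀ
= [2, 2]ᵀ
Result: (2, 2)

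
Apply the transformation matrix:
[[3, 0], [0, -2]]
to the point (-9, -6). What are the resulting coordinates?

Matrix multiplication:
[[3, 0], [0, -2]] × [-9, -6]ᵀ
= [(3)(-9) + (0)(-6), (0)(-9) + (-2)(-6)]ᵀ
= [-27, 12]ᵀ
Result: (-27, 12)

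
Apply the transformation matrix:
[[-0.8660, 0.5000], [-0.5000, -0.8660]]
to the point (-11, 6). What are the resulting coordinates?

Matrix multiplication:
[[-0.8660, 0.5000], [-0.5000, -0.8660]] × [-11, 6]ᵀ
= [(-0.8660)(-11) + (0.5000)(6), (-0.5000)(-11) + (-0.8660)(6)]ᵀ
= [12.5260, 0.3040]ᵀ
Result: (12.5260, 0.3040)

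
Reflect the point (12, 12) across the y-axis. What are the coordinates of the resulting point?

Reflection across y-axis: (12, 12) → (-12, 12)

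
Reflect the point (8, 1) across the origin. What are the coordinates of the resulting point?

Reflection across origin: (8, 1) → (-8, -1)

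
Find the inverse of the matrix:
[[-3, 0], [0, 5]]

For [[a,b],[c,d]], inverse = (1/det)·[[d,-b],[-c,a]]
det = (-3)(5) - (0)(0) = -15 - 0 = -15
Inverse = (1/-15)·[[5, 0], [0, -3]]
= [[-1/3, 0], [0, 1/5]]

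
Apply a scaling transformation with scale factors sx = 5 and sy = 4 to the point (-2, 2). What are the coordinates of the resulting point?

Scaling matrix:
[[5, 0], [0, 4]]
Result: (-2 × 5, 2 × 4) = (-10, 8)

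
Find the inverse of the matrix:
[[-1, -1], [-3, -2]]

For [[a,b],[c,d]], inverse = (1/det)·[[d,-b],[-c,a]]
det = (-1)(-2) - (-1)(-3) = 2 - 3 = -1
Inverse = (1/-1)·[[-2, 1], [3, -1]]
= [[2, -1], [-3, 1]]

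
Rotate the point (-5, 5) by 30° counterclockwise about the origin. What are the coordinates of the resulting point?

Rotation matrix for 30°: [[cos 30°, -sin 30°], [sin 30°, cos 30°]] ≈ [[0.866025, -0.500000], [0.500000, 0.866025]]
[[0.866025, -0.500000], [0.500000, 0.866025]] × [-5, 5]ᵀ ≈ [-6.8301, 1.8301]ᵀ
Result: (-6.8301, 1.8301)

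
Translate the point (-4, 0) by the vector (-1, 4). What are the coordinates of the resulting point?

Translation by (-1, 4) (homogeneous matrix [[1, 0, -1], [0, 1, 4], [0, 0, 1]]):
x' = -4 + -1 = -5
y' = 0 + 4 = 4
Result: (-5, 4)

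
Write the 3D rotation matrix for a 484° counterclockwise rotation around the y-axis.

Rotation matrix for counterclockwise 484° around y-axis:
cos(484°) = -0.5592, sin(484°) = 0.8290
Result: [[-0.5592, 0, 0.8290], [0, 1, 0], [-0.8290, 0, -0.5592]]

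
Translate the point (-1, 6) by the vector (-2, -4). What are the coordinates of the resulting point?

Translation by (-2, -4) (homogeneous matrix [[1, 0, -2], [0, 1, -4], [0, 0, 1]]):
x' = -1 + -2 = -3
y' = 6 + -4 = 2
Result: (-3, 2)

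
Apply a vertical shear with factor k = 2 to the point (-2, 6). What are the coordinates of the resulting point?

Shear matrix for vertical shear with factor k = 2:
[[1, 0], [2, 1]]
Result: (-2, 6) → (-2, 2)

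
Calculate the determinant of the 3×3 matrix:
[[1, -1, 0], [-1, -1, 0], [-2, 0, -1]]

Expansion along first row:
det = 1·det([[-1,0],[0,-1]]) - -1·det([[-1,0],[-2,-1]]) + 0·det([[-1,-1],[-2,0]])
    = 1·(-1·-1 - 0·0) - -1·(-1·-1 - 0·-2) + 0·(-1·0 - -1·-2)
    = 1·1 - -1·1 + 0·-2
    = 1 + 1 + 0 = 2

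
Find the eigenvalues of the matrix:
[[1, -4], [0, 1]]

Characteristic equation: det(A - λI) = 0
λ² - (trace)λ + (det) = 0
trace = 1 + 1 = 2, det = (1)(1) - (-4)(0) = 1
λ² - (2)λ + (1) = 0
λ = (2 ± √((2)² - 4·(1))) / 2 = (2 ± √0) / 2
Solving: λ = 1, 1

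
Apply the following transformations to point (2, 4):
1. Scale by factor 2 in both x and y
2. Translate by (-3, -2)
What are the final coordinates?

Step 1: Scale (2, 4) by 2 → (4, 8)
Step 2: Translate by (-3, -2) → (1, 6)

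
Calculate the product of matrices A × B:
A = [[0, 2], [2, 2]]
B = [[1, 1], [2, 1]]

Matrix multiplication:
C[0][0] = 0×1 + 2×2 = 4
C[0][1] = 0×1 + 2×1 = 2
C[1][0] = 2×1 + 2×2 = 6
C[1][1] = 2×1 + 2×1 = 4
Result: [[4, 2], [6, 4]]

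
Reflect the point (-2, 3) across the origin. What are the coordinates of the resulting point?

Reflection across origin: (-2, 3) → (2, -3)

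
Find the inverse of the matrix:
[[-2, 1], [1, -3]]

For [[a,b],[c,d]], inverse = (1/det)·[[d,-b],[-c,a]]
det = (-2)(-3) - (1)(1) = 6 - 1 = 5
Inverse = (1/5)·[[-3, -1], [-1, -2]]
= [[-3/5, -1/5], [-1/5, -2/5]]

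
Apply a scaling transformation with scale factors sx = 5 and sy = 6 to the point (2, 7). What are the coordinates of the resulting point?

Scaling matrix:
[[5, 0], [0, 6]]
Result: (2 × 5, 7 × 6) = (10, 42)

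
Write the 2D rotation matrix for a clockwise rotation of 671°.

Rotation matrix formula: [[cos θ, -sin θ], [sin θ, cos θ]]
A clockwise rotation by 671° is equivalent to a counterclockwise rotation by -671°.
For θ = -671°:
cos(-671°) = 0.6561
sin(-671°) = 0.7547
Result: [[0.6561, -0.7547], [0.7547, 0.6561]]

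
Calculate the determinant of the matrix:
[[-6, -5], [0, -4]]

For a 2×2 matrix [[a, b], [c, d]], det = ad - bc
det = (-6)(-4) - (-5)(0) = 24 - 0 = 24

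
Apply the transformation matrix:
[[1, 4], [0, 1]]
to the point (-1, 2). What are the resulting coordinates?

Matrix multiplication:
[[1, 4], [0, 1]] × [-1, 2]ᵀ
= [(1)(-1) + (4)(2), (0)(-1) + (1)(2)]ᵀ
= [7, 2]ᵀ
Result: (7, 2)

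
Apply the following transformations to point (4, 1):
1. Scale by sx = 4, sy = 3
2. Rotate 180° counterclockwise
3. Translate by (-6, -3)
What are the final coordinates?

Step 1: Scale → (16, 3)
Step 2: Rotate 180° → (-16, -3)
Step 3: Translate → (-22, -6)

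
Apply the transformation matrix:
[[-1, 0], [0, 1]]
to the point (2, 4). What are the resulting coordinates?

Matrix multiplication:
[[-1, 0], [0, 1]] × [2, 4]ᵀ
= [(-1)(2) + (0)(4), (0)(2) + (1)(4)]ᵀ
= [-2, 4]ᵀ
Result: (-2, 4)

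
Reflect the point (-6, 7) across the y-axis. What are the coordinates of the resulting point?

Reflection across y-axis: (-6, 7) → (6, 7)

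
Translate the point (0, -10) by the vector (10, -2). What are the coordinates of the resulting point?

Translation by (10, -2) (homogeneous matrix [[1, 0, 10], [0, 1, -2], [0, 0, 1]]):
x' = 0 + 10 = 10
y' = -10 + -2 = -12
Result: (10, -12)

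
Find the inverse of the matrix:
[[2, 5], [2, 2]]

For [[a,b],[c,d]], inverse = (1/det)·[[d,-b],[-c,a]]
det = (2)(2) - (5)(2) = 4 - 10 = -6
Inverse = (1/-6)·[[2, -5], [-2, 2]]
= [[-1/3, 5/6], [1/3, -1/3]]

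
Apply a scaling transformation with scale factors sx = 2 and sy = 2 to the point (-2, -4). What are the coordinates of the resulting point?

Scaling matrix:
[[2, 0], [0, 2]]
Result: (-2 × 2, -4 × 2) = (-4, -8)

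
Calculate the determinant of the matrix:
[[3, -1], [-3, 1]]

For a 2×2 matrix [[a, b], [c, d]], det = ad - bc
det = (3)(1) - (-1)(-3) = 3 - 3 = 0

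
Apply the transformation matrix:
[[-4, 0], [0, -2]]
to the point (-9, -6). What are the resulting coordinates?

Matrix multiplication:
[[-4, 0], [0, -2]] × [-9, -6]ᵀ
= [(-4)(-9) + (0)(-6), (0)(-9) + (-2)(-6)]ᵀ
= [36, 12]ᵀ
Result: (36, 12)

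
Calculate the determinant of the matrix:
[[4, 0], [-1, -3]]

For a 2×2 matrix [[a, b], [c, d]], det = ad - bc
det = (4)(-3) - (0)(-1) = -12 - 0 = -12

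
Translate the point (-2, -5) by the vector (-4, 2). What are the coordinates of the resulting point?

Translation by (-4, 2) (homogeneous matrix [[1, 0, -4], [0, 1, 2], [0, 0, 1]]):
x' = -2 + -4 = -6
y' = -5 + 2 = -3
Result: (-6, -3)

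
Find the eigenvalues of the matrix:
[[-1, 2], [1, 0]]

Characteristic equation: det(A - λI) = 0
λ² - (trace)λ + (det) = 0
trace = -1 + 0 = -1, det = (-1)(0) - (2)(1) = -2
λ² - (-1)λ + (-2) = 0
λ = (-1 ± √((-1)² - 4·(-2))) / 2 = (-1 ± √9) / 2
Solving: λ = -2, 1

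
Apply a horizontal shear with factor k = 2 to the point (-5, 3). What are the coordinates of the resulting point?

Shear matrix for horizontal shear with factor k = 2:
[[1, 2], [0, 1]]
Result: (-5, 3) → (1, 3)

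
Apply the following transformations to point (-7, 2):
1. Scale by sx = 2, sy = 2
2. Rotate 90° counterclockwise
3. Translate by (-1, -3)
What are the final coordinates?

Step 1: Scale → (-14, 4)
Step 2: Rotate 90° → (-4, -14)
Step 3: Translate → (-5, -17)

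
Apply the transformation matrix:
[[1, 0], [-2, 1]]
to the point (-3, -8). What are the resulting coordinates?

Matrix multiplication:
[[1, 0], [-2, 1]] × [-3, -8]ᵀ
= [(1)(-3) + (0)(-8), (-2)(-3) + (1)(-8)]ᵀ
= [-3, -2]ᵀ
Result: (-3, -2)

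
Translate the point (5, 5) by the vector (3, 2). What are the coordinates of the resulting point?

Translation by (3, 2) (homogeneous matrix [[1, 0, 3], [0, 1, 2], [0, 0, 1]]):
x' = 5 + 3 = 8
y' = 5 + 2 = 7
Result: (8, 7)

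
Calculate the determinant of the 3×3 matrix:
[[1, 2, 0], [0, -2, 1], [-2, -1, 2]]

Expansion along first row:
det = 1·det([[-2,1],[-1,2]]) - 2·det([[0,1],[-2,2]]) + 0·det([[0,-2],[-2,-1]])
    = 1·(-2·2 - 1·-1) - 2·(0·2 - 1·-2) + 0·(0·-1 - -2·-2)
    = 1·-3 - 2·2 + 0·-4
    = -3 + -4 + 0 = -7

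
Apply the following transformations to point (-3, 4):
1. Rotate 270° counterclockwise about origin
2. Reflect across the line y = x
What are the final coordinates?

Step 1: Rotate 270° → (4, 3)
Step 2: Reflect across line y = x → (3, 4)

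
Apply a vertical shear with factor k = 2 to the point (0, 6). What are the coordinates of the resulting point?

Shear matrix for vertical shear with factor k = 2:
[[1, 0], [2, 1]]
Result: (0, 6) → (0, 6)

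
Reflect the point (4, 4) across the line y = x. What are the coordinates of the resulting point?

Reflection across line y = x: (4, 4) → (4, 4)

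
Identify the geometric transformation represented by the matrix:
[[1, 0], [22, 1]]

This matrix represents: vertical shear with factor 22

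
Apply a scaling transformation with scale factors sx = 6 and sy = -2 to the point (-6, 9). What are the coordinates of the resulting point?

Scaling matrix:
[[6, 0], [0, -2]]
Result: (-6 × 6, 9 × -2) = (-36, -18)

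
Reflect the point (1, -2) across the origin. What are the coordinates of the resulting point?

Reflection across origin: (1, -2) → (-1, 2)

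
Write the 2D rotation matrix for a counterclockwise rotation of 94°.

Rotation matrix formula: [[cos θ, -sin θ], [sin θ, cos θ]]
For θ = 94°:
cos(94°) = -0.0698
sin(94°) = 0.9976
Result: [[-0.0698, -0.9976], [0.9976, -0.0698]]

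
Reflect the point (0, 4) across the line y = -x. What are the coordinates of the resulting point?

Reflection across line y = -x: (0, 4) → (-4, 0)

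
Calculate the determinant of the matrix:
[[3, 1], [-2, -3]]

For a 2×2 matrix [[a, b], [c, d]], det = ad - bc
det = (3)(-3) - (1)(-2) = -9 - -2 = -7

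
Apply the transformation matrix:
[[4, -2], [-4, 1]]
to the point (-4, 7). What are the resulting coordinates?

Matrix multiplication:
[[4, -2], [-4, 1]] × [-4, 7]ᵀ
= [(4)(-4) + (-2)(7), (-4)(-4) + (1)(7)]ᵀ
= [-30, 23]ᵀ
Result: (-30, 23)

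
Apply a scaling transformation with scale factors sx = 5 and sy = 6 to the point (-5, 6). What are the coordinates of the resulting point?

Scaling matrix:
[[5, 0], [0, 6]]
Result: (-5 × 5, 6 × 6) = (-25, 36)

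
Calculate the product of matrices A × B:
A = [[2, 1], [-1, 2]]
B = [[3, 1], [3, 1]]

Matrix multiplication:
C[0][0] = 2×3 + 1×3 = 9
C[0][1] = 2×1 + 1×1 = 3
C[1][0] = -1×3 + 2×3 = 3
C[1][1] = -1×1 + 2×1 = 1
Result: [[9, 3], [3, 1]]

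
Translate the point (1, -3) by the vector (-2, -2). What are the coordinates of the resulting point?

Translation by (-2, -2) (homogeneous matrix [[1, 0, -2], [0, 1, -2], [0, 0, 1]]):
x' = 1 + -2 = -1
y' = -3 + -2 = -5
Result: (-1, -5)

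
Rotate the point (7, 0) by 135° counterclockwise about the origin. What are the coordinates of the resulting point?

Rotation matrix for 135°: [[cos 135°, -sin 135°], [sin 135°, cos 135°]] ≈ [[-0.707107, -0.707107], [0.707107, -0.707107]]
[[-0.707107, -0.707107], [0.707107, -0.707107]] × [7, 0]ᵀ ≈ [-4.9497, 4.9497]ᵀ
Result: (-4.9497, 4.9497)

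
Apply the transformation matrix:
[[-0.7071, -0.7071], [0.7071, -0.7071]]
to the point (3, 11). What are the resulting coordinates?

Matrix multiplication:
[[-0.7071, -0.7071], [0.7071, -0.7071]] × [3, 11]ᵀ
= [(-0.7071)(3) + (-0.7071)(11), (0.7071)(3) + (-0.7071)(11)]ᵀ
= [-9.8994, -5.6568]ᵀ
Result: (-9.8994, -5.6568)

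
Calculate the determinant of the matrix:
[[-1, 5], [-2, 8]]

For a 2×2 matrix [[a, b], [c, d]], det = ad - bc
det = (-1)(8) - (5)(-2) = -8 - -10 = 2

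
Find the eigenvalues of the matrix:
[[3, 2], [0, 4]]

Characteristic equation: det(A - λI) = 0
λ² - (trace)λ + (det) = 0
trace = 3 + 4 = 7, det = (3)(4) - (2)(0) = 12
λ² - (7)λ + (12) = 0
λ = (7 ± √((7)² - 4·(12))) / 2 = (7 ± √1) / 2
Solving: λ = 3, 4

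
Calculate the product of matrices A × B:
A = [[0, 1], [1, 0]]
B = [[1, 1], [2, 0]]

Matrix multiplication:
C[0][0] = 0×1 + 1×2 = 2
C[0][1] = 0×1 + 1×0 = 0
C[1][0] = 1×1 + 0×2 = 1
C[1][1] = 1×1 + 0×0 = 1
Result: [[2, 0], [1, 1]]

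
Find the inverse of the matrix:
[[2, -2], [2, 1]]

For [[a,b],[c,d]], inverse = (1/det)·[[d,-b],[-c,a]]
det = (2)(1) - (-2)(2) = 2 - -4 = 6
Inverse = (1/6)·[[1, 2], [-2, 2]]
= [[1/6, 1/3], [-1/3, 1/3]]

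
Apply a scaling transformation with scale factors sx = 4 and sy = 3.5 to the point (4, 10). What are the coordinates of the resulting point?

Scaling matrix:
[[4, 0], [0, 3.50]]
Result: (4 × 4, 10 × 3.5) = (16, 35)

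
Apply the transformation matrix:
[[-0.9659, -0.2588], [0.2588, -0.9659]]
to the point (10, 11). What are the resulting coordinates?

Matrix multiplication:
[[-0.9659, -0.2588], [0.2588, -0.9659]] × [10, 11]ᵀ
= [(-0.9659)(10) + (-0.2588)(11), (0.2588)(10) + (-0.9659)(11)]ᵀ
= [-12.5058, -8.0369]ᵀ
Result: (-12.5058, -8.0369)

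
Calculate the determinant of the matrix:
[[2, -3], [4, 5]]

For a 2×2 matrix [[a, b], [c, d]], det = ad - bc
det = (2)(5) - (-3)(4) = 10 - -12 = 22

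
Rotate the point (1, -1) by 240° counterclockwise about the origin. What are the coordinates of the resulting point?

Rotation matrix for 240°: [[cos 240°, -sin 240°], [sin 240°, cos 240°]] ≈ [[-0.500000, 0.866025], [-0.866025, -0.500000]]
[[-0.500000, 0.866025], [-0.866025, -0.500000]] × [1, -1]ᵀ ≈ [-1.3660, -0.3660]ᵀ
Result: (-1.3660, -0.3660)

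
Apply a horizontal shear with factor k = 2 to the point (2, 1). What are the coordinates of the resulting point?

Shear matrix for horizontal shear with factor k = 2:
[[1, 2], [0, 1]]
Result: (2, 1) → (4, 1)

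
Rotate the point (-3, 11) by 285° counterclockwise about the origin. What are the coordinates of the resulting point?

Rotation matrix for 285°: [[cos 285°, -sin 285°], [sin 285°, cos 285°]] ≈ [[0.258819, 0.965926], [-0.965926, 0.258819]]
[[0.258819, 0.965926], [-0.965926, 0.258819]] × [-3, 11]ᵀ ≈ [9.8487, 5.7448]ᵀ
Result: (9.8487, 5.7448)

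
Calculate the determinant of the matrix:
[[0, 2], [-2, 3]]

For a 2×2 matrix [[a, b], [c, d]], det = ad - bc
det = (0)(3) - (2)(-2) = 0 - -4 = 4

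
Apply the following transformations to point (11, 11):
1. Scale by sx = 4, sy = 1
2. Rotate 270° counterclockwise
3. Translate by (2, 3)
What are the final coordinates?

Step 1: Scale → (44, 11)
Step 2: Rotate 270° → (11, -44)
Step 3: Translate → (13, -41)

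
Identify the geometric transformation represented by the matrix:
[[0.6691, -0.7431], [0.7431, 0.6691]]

This matrix represents: rotation by 48° counterclockwise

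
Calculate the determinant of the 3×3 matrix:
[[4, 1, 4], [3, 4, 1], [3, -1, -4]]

Expansion along first row:
det = 4·det([[4,1],[-1,-4]]) - 1·det([[3,1],[3,-4]]) + 4·det([[3,4],[3,-1]])
    = 4·(4·-4 - 1·-1) - 1·(3·-4 - 1·3) + 4·(3·-1 - 4·3)
    = 4·-15 - 1·-15 + 4·-15
    = -60 + 15 + -60 = -105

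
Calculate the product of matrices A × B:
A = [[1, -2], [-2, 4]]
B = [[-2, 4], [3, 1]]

Matrix multiplication:
C[0][0] = 1×-2 + -2×3 = -8
C[0][1] = 1×4 + -2×1 = 2
C[1][0] = -2×-2 + 4×3 = 16
C[1][1] = -2×4 + 4×1 = -4
Result: [[-8, 2], [16, -4]]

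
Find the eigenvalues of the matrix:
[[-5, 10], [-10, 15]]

Characteristic equation: det(A - λI) = 0
λ² - (trace)λ + (det) = 0
trace = -5 + 15 = 10, det = (-5)(15) - (10)(-10) = 25
λ² - (10)λ + (25) = 0
λ = (10 ± √((10)² - 4·(25))) / 2 = (10 ± √0) / 2
Solving: λ = 5, 5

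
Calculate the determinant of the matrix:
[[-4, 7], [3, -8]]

For a 2×2 matrix [[a, b], [c, d]], det = ad - bc
det = (-4)(-8) - (7)(3) = 32 - 21 = 11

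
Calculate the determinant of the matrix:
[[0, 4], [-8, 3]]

For a 2×2 matrix [[a, b], [c, d]], det = ad - bc
det = (0)(3) - (4)(-8) = 0 - -32 = 32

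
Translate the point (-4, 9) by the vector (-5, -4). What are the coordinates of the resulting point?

Translation by (-5, -4) (homogeneous matrix [[1, 0, -5], [0, 1, -4], [0, 0, 1]]):
x' = -4 + -5 = -9
y' = 9 + -4 = 5
Result: (-9, 5)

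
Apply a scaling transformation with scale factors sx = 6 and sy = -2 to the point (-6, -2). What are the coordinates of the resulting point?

Scaling matrix:
[[6, 0], [0, -2]]
Result: (-6 × 6, -2 × -2) = (-36, 4)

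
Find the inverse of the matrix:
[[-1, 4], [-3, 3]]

For [[a,b],[c,d]], inverse = (1/det)·[[d,-b],[-c,a]]
det = (-1)(3) - (4)(-3) = -3 - -12 = 9
Inverse = (1/9)·[[3, -4], [3, -1]]
= [[1/3, -4/9], [1/3, -1/9]]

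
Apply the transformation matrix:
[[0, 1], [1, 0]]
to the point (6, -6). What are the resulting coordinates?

Matrix multiplication:
[[0, 1], [1, 0]] × [6, -6]ᵀ
= [(0)(6) + (1)(-6), (1)(6) + (0)(-6)]ᵀ
= [-6, 6]ᵀ
Result: (-6, 6)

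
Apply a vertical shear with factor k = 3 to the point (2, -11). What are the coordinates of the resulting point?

Shear matrix for vertical shear with factor k = 3:
[[1, 0], [3, 1]]
Result: (2, -11) → (2, -5)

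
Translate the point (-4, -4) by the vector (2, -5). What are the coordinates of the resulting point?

Translation by (2, -5) (homogeneous matrix [[1, 0, 2], [0, 1, -5], [0, 0, 1]]):
x' = -4 + 2 = -2
y' = -4 + -5 = -9
Result: (-2, -9)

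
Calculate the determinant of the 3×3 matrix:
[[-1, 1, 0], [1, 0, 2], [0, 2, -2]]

Expansion along first row:
det = -1·det([[0,2],[2,-2]]) - 1·det([[1,2],[0,-2]]) + 0·det([[1,0],[0,2]])
    = -1·(0·-2 - 2·2) - 1·(1·-2 - 2·0) + 0·(1·2 - 0·0)
    = -1·-4 - 1·-2 + 0·2
    = 4 + 2 + 0 = 6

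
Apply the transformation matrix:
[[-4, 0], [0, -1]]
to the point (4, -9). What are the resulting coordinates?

Matrix multiplication:
[[-4, 0], [0, -1]] × [4, -9]ᵀ
= [(-4)(4) + (0)(-9), (0)(4) + (-1)(-9)]ᵀ
= [-16, 9]ᵀ
Result: (-16, 9)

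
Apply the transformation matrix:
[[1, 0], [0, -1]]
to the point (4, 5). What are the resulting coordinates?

Matrix multiplication:
[[1, 0], [0, -1]] × [4, 5]ᵀ
= [(1)(4) + (0)(5), (0)(4) + (-1)(5)]ᵀ
= [4, -5]ᵀ
Result: (4, -5)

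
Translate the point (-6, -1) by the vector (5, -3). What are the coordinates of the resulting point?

Translation by (5, -3) (homogeneous matrix [[1, 0, 5], [0, 1, -3], [0, 0, 1]]):
x' = -6 + 5 = -1
y' = -1 + -3 = -4
Result: (-1, -4)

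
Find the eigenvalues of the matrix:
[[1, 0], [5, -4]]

Characteristic equation: det(A - λI) = 0
λ² - (trace)λ + (det) = 0
trace = 1 + -4 = -3, det = (1)(-4) - (0)(5) = -4
λ² - (-3)λ + (-4) = 0
λ = (-3 ± √((-3)² - 4·(-4))) / 2 = (-3 ± √25) / 2
Solving: λ = -4, 1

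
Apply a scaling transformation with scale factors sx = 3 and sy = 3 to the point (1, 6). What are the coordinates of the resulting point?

Scaling matrix:
[[3, 0], [0, 3]]
Result: (1 × 3, 6 × 3) = (3, 18)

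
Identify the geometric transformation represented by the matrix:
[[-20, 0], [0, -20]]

This matrix represents: uniform scaling by factor -20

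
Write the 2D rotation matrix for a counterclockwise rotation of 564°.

Rotation matrix formula: [[cos θ, -sin θ], [sin θ, cos θ]]
For θ = 564°:
cos(564°) = -0.9135
sin(564°) = -0.4067
Result: [[-0.9135, 0.4067], [-0.4067, -0.9135]]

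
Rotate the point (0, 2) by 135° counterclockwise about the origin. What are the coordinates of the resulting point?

Rotation matrix for 135°: [[cos 135°, -sin 135°], [sin 135°, cos 135°]] ≈ [[-0.707107, -0.707107], [0.707107, -0.707107]]
[[-0.707107, -0.707107], [0.707107, -0.707107]] × [0, 2]ᵀ ≈ [-1.4142, -1.4142]ᵀ
Result: (-1.4142, -1.4142)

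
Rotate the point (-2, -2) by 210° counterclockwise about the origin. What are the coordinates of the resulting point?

Rotation matrix for 210°: [[cos 210°, -sin 210°], [sin 210°, cos 210°]] ≈ [[-0.866025, 0.500000], [-0.500000, -0.866025]]
[[-0.866025, 0.500000], [-0.500000, -0.866025]] × [-2, -2]ᵀ ≈ [0.7321, 2.7321]ᵀ
Result: (0.7321, 2.7321)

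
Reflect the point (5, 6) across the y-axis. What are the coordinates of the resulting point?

Reflection across y-axis: (5, 6) → (-5, 6)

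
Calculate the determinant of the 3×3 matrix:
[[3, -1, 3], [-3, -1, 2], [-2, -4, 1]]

Expansion along first row:
det = 3·det([[-1,2],[-4,1]]) - -1·det([[-3,2],[-2,1]]) + 3·det([[-3,-1],[-2,-4]])
    = 3·(-1·1 - 2·-4) - -1·(-3·1 - 2·-2) + 3·(-3·-4 - -1·-2)
    = 3·7 - -1·1 + 3·10
    = 21 + 1 + 30 = 52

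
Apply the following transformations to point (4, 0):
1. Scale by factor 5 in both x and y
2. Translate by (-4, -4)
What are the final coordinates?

Step 1: Scale (4, 0) by 5 → (20, 0)
Step 2: Translate by (-4, -4) → (16, -4)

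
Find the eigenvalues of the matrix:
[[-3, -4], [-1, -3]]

Characteristic equation: det(A - λI) = 0
λ² - (trace)λ + (det) = 0
trace = -3 + -3 = -6, det = (-3)(-3) - (-4)(-1) = 5
λ² - (-6)λ + (5) = 0
λ = (-6 ± √((-6)² - 4·(5))) / 2 = (-6 ± √16) / 2
Solving: λ = -5, -1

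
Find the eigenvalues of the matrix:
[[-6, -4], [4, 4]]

Characteristic equation: det(A - λI) = 0
λ² - (trace)λ + (det) = 0
trace = -6 + 4 = -2, det = (-6)(4) - (-4)(4) = -8
λ² - (-2)λ + (-8) = 0
λ = (-2 ± √((-2)² - 4·(-8))) / 2 = (-2 ± √36) / 2
Solving: λ = -4, 2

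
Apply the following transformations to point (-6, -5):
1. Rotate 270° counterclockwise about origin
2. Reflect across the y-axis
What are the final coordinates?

Step 1: Rotate 270° → (-5, 6)
Step 2: Reflect across y-axis → (5, 6)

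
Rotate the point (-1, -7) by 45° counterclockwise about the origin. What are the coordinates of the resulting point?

Rotation matrix for 45°: [[cos 45°, -sin 45°], [sin 45°, cos 45°]] ≈ [[0.707107, -0.707107], [0.707107, 0.707107]]
[[0.707107, -0.707107], [0.707107, 0.707107]] × [-1, -7]ᵀ ≈ [4.2426, -5.6569]ᵀ
Result: (4.2426, -5.6569)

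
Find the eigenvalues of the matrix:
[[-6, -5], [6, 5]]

Characteristic equation: det(A - λI) = 0
λ² - (trace)λ + (det) = 0
trace = -6 + 5 = -1, det = (-6)(5) - (-5)(6) = 0
λ² - (-1)λ + (0) = 0
λ = (-1 ± √((-1)² - 4·(0))) / 2 = (-1 ± √1) / 2
Solving: λ = -1, 0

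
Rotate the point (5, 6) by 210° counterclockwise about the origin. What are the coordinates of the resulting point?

Rotation matrix for 210°: [[cos 210°, -sin 210°], [sin 210°, cos 210°]] ≈ [[-0.866025, 0.500000], [-0.500000, -0.866025]]
[[-0.866025, 0.500000], [-0.500000, -0.866025]] × [5, 6]ᵀ ≈ [-1.3301, -7.6962]ᵀ
Result: (-1.3301, -7.6962)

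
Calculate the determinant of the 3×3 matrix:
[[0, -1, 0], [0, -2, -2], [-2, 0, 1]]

Expansion along first row:
det = 0·det([[-2,-2],[0,1]]) - -1·det([[0,-2],[-2,1]]) + 0·det([[0,-2],[-2,0]])
    = 0·(-2·1 - -2·0) - -1·(0·1 - -2·-2) + 0·(0·0 - -2·-2)
    = 0·-2 - -1·-4 + 0·-4
    = 0 + -4 + 0 = -4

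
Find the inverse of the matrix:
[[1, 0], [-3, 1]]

For [[a,b],[c,d]], inverse = (1/det)·[[d,-b],[-c,a]]
det = (1)(1) - (0)(-3) = 1 - 0 = 1
Inverse = [[1, 0], [3, 1]]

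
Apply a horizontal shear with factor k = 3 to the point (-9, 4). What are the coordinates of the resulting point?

Shear matrix for horizontal shear with factor k = 3:
[[1, 3], [0, 1]]
Result: (-9, 4) → (3, 4)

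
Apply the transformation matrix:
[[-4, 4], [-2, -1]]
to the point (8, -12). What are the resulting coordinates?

Matrix multiplication:
[[-4, 4], [-2, -1]] × [8, -12]ᵀ
= [(-4)(8) + (4)(-12), (-2)(8) + (-1)(-12)]ᵀ
= [-80, -4]ᵀ
Result: (-80, -4)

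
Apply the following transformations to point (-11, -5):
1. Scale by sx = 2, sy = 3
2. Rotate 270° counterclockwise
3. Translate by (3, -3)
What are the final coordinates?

Step 1: Scale → (-22, -15)
Step 2: Rotate 270° → (-15, 22)
Step 3: Translate → (-12, 19)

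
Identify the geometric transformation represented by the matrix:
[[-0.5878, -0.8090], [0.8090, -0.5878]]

This matrix represents: rotation by 126° counterclockwise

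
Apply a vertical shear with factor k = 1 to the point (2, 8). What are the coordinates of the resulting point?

Shear matrix for vertical shear with factor k = 1:
[[1, 0], [1, 1]]
Result: (2, 8) → (2, 10)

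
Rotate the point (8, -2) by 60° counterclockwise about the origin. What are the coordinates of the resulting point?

Rotation matrix for 60°: [[cos 60°, -sin 60°], [sin 60°, cos 60°]] ≈ [[0.500000, -0.866025], [0.866025, 0.500000]]
[[0.500000, -0.866025], [0.866025, 0.500000]] × [8, -2]ᵀ ≈ [5.7321, 5.9282]ᵀ
Result: (5.7321, 5.9282)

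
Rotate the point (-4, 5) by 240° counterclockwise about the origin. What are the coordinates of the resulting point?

Rotation matrix for 240°: [[cos 240°, -sin 240°], [sin 240°, cos 240°]] ≈ [[-0.500000, 0.866025], [-0.866025, -0.500000]]
[[-0.500000, 0.866025], [-0.866025, -0.500000]] × [-4, 5]ᵀ ≈ [6.3301, 0.9641]ᵀ
Result: (6.3301, 0.9641)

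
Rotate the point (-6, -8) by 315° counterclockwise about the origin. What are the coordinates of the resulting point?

Rotation matrix for 315°: [[cos 315°, -sin 315°], [sin 315°, cos 315°]] ≈ [[0.707107, 0.707107], [-0.707107, 0.707107]]
[[0.707107, 0.707107], [-0.707107, 0.707107]] × [-6, -8]ᵀ ≈ [-9.8995, -1.4142]ᵀ
Result: (-9.8995, -1.4142)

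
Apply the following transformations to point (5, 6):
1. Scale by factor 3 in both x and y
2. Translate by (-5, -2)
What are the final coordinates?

Step 1: Scale (5, 6) by 3 → (15, 18)
Step 2: Translate by (-5, -2) → (10, 16)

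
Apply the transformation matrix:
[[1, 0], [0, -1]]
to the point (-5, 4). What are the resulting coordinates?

Matrix multiplication:
[[1, 0], [0, -1]] × [-5, 4]ᵀ
= [(1)(-5) + (0)(4), (0)(-5) + (-1)(4)]ᵀ
= [-5, -4]ᵀ
Result: (-5, -4)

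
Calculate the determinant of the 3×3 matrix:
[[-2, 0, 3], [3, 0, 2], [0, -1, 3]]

Expansion along first row:
det = -2·det([[0,2],[-1,3]]) - 0·det([[3,2],[0,3]]) + 3·det([[3,0],[0,-1]])
    = -2·(0·3 - 2·-1) - 0·(3·3 - 2·0) + 3·(3·-1 - 0·0)
    = -2·2 - 0·9 + 3·-3
    = -4 + 0 + -9 = -13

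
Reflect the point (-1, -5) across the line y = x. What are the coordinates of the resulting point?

Reflection across line y = x: (-1, -5) → (-5, -1)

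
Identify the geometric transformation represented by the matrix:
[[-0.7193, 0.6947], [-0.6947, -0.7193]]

This matrix represents: rotation by 224° counterclockwise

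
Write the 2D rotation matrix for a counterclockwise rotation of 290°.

Rotation matrix formula: [[cos θ, -sin θ], [sin θ, cos θ]]
For θ = 290°:
cos(290°) = 0.3420
sin(290°) = -0.9397
Result: [[0.3420, 0.9397], [-0.9397, 0.3420]]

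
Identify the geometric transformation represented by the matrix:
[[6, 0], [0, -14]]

This matrix represents: non-uniform scaling by sx = 6, sy = -14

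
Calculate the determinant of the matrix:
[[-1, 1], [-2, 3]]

For a 2×2 matrix [[a, b], [c, d]], det = ad - bc
det = (-1)(3) - (1)(-2) = -3 - -2 = -1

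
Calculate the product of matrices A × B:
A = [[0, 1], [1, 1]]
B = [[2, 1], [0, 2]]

Matrix multiplication:
C[0][0] = 0×2 + 1×0 = 0
C[0][1] = 0×1 + 1×2 = 2
C[1][0] = 1×2 + 1×0 = 2
C[1][1] = 1×1 + 1×2 = 3
Result: [[0, 2], [2, 3]]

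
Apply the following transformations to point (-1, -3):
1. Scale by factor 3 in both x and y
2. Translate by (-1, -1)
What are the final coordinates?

Step 1: Scale (-1, -3) by 3 → (-3, -9)
Step 2: Translate by (-1, -1) → (-4, -10)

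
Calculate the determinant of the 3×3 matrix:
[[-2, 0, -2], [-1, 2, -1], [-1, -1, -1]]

Expansion along first row:
det = -2·det([[2,-1],[-1,-1]]) - 0·det([[-1,-1],[-1,-1]]) + -2·det([[-1,2],[-1,-1]])
    = -2·(2·-1 - -1·-1) - 0·(-1·-1 - -1·-1) + -2·(-1·-1 - 2·-1)
    = -2·-3 - 0·0 + -2·3
    = 6 + 0 + -6 = 0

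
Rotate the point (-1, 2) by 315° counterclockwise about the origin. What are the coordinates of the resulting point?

Rotation matrix for 315°: [[cos 315°, -sin 315°], [sin 315°, cos 315°]] ≈ [[0.707107, 0.707107], [-0.707107, 0.707107]]
[[0.707107, 0.707107], [-0.707107, 0.707107]] × [-1, 2]ᵀ ≈ [0.7071, 2.1213]ᵀ
Result: (0.7071, 2.1213)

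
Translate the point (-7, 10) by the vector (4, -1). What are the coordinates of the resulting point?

Translation by (4, -1) (homogeneous matrix [[1, 0, 4], [0, 1, -1], [0, 0, 1]]):
x' = -7 + 4 = -3
y' = 10 + -1 = 9
Result: (-3, 9)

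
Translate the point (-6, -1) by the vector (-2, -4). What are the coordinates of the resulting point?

Translation by (-2, -4) (homogeneous matrix [[1, 0, -2], [0, 1, -4], [0, 0, 1]]):
x' = -6 + -2 = -8
y' = -1 + -4 = -5
Result: (-8, -5)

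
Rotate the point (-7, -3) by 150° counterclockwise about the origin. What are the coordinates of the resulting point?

Rotation matrix for 150°: [[cos 150°, -sin 150°], [sin 150°, cos 150°]] ≈ [[-0.866025, -0.500000], [0.500000, -0.866025]]
[[-0.866025, -0.500000], [0.500000, -0.866025]] × [-7, -3]ᵀ ≈ [7.5622, -0.9019]ᵀ
Result: (7.5622, -0.9019)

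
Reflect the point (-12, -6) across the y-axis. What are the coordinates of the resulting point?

Reflection across y-axis: (-12, -6) → (12, -6)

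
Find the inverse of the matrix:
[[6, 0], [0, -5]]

For [[a,b],[c,d]], inverse = (1/det)·[[d,-b],[-c,a]]
det = (6)(-5) - (0)(0) = -30 - 0 = -30
Inverse = (1/-30)·[[-5, 0], [0, 6]]
= [[1/6, 0], [0, -1/5]]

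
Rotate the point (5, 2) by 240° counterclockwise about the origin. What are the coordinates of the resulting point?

Rotation matrix for 240°: [[cos 240°, -sin 240°], [sin 240°, cos 240°]] ≈ [[-0.500000, 0.866025], [-0.866025, -0.500000]]
[[-0.500000, 0.866025], [-0.866025, -0.500000]] × [5, 2]ᵀ ≈ [-0.7679, -5.3301]ᵀ
Result: (-0.7679, -5.3301)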